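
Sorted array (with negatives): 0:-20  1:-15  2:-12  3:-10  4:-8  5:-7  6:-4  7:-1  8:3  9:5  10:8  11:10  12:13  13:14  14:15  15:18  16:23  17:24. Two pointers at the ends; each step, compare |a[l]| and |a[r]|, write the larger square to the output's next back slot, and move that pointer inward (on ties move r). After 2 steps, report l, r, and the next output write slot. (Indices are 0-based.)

[0,17] |-20|<=|24| out[17]=576 → r--
[0,16] |-20|<=|23| out[16]=529 → r--

l=0, r=15, next write slot=15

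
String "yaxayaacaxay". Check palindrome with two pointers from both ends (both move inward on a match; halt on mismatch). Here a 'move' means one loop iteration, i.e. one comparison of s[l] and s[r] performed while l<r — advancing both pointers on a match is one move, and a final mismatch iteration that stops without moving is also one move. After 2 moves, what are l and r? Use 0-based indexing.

l=2, r=9

[0,11] 'y'=='y' → l++,r--
[1,10] 'a'=='a' → l++,r--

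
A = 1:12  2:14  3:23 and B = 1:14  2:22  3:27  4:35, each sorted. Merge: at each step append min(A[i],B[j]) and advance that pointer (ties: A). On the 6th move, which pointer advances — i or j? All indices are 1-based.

[i=1,j=1] A[i]=12<=B[j]=14 take 12 → i++
[i=2,j=1] A[i]=14<=B[j]=14 take 14 → i++
[i=3,j=1] A[i]=23>B[j]=14 take 14 → j++
[i=3,j=2] A[i]=23>B[j]=22 take 22 → j++
[i=3,j=3] A[i]=23<=B[j]=27 take 23 → i++
[i=4,j=3] A done, take B[j]=27 → j++

j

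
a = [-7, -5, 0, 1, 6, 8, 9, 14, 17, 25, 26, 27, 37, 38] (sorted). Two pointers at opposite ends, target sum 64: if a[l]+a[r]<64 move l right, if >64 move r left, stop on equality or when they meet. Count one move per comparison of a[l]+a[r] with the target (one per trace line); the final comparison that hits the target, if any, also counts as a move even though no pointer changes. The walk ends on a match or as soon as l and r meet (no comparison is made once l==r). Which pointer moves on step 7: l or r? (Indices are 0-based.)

l

[0,13] -7+38=31 <64 → l++
[1,13] -5+38=33 <64 → l++
[2,13] 0+38=38 <64 → l++
[3,13] 1+38=39 <64 → l++
[4,13] 6+38=44 <64 → l++
[5,13] 8+38=46 <64 → l++
[6,13] 9+38=47 <64 → l++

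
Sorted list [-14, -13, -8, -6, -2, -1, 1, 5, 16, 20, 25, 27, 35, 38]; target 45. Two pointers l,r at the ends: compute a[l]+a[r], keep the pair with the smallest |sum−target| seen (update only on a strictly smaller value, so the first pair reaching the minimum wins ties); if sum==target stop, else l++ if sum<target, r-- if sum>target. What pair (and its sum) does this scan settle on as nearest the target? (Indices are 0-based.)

[0,13] -14+38=24 d=21 * → l++
[1,13] -13+38=25 d=20 * → l++
[2,13] -8+38=30 d=15 * → l++
[3,13] -6+38=32 d=13 * → l++
[4,13] -2+38=36 d=9 * → l++
[5,13] -1+38=37 d=8 * → l++
[6,13] 1+38=39 d=6 * → l++
[7,13] 5+38=43 d=2 * → l++
[8,13] 16+38=54 d=9 → r--
[8,12] 16+35=51 d=6 → r--
[8,11] 16+27=43 d=2 → l++
[9,11] 20+27=47 d=2 → r--
[9,10] 20+25=45 d=0 * → stop

pair (20, 25) with sum 45 (|Δ|=0)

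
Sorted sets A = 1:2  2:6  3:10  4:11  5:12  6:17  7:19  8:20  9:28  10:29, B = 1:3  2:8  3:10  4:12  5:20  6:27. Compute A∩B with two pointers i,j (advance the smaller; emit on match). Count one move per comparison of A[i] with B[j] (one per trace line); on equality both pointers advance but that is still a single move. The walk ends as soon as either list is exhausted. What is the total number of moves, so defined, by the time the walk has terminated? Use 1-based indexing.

i=1 j=1: 2<3, i++
i=2 j=1: 6>3, j++
i=2 j=2: 6<8, i++
i=3 j=2: 10>8, j++
i=3 j=3: 10==10 emit, i++,j++
i=4 j=4: 11<12, i++
i=5 j=4: 12==12 emit, i++,j++
i=6 j=5: 17<20, i++
i=7 j=5: 19<20, i++
i=8 j=5: 20==20 emit, i++,j++
i=9 j=6: 28>27, j++

11 moves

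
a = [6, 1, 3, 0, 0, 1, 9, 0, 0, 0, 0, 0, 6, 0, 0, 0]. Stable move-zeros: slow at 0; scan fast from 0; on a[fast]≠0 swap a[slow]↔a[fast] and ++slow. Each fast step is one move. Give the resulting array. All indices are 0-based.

[6, 1, 3, 1, 9, 6, 0, 0, 0, 0, 0, 0, 0, 0, 0, 0]

slow=0 fast=0: a[fast]=6≠0 swap→a[0]=6, slow++,fast++
slow=1 fast=1: a[fast]=1≠0 swap→a[1]=1, slow++,fast++
slow=2 fast=2: a[fast]=3≠0 swap→a[2]=3, slow++,fast++
slow=3 fast=3: a[fast]=0, fast++
slow=3 fast=4: a[fast]=0, fast++
slow=3 fast=5: a[fast]=1≠0 swap→a[3]=1, slow++,fast++
slow=4 fast=6: a[fast]=9≠0 swap→a[4]=9, slow++,fast++
slow=5 fast=7: a[fast]=0, fast++
slow=5 fast=8: a[fast]=0, fast++
slow=5 fast=9: a[fast]=0, fast++
slow=5 fast=10: a[fast]=0, fast++
slow=5 fast=11: a[fast]=0, fast++
slow=5 fast=12: a[fast]=6≠0 swap→a[5]=6, slow++,fast++
slow=6 fast=13: a[fast]=0, fast++
slow=6 fast=14: a[fast]=0, fast++
slow=6 fast=15: a[fast]=0, fast++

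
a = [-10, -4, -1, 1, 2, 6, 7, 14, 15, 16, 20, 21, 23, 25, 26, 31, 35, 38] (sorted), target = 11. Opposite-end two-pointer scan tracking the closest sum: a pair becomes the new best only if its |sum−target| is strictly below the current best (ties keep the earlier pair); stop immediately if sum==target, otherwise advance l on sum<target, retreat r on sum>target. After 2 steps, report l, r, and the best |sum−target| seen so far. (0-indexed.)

l=0 r=17: -10+38=28 d=17 *, r--
l=0 r=16: -10+35=25 d=14 *, r--

l=0, r=15, best |Δ|=14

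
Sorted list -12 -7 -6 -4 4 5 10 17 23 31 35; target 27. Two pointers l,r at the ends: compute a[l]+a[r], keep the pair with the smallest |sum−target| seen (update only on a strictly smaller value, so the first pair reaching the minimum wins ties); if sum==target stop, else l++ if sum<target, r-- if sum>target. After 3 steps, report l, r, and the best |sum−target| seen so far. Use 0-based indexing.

l=0 r=10: -12+35=23 d=4 *, l++
l=1 r=10: -7+35=28 d=1 *, r--
l=1 r=9: -7+31=24 d=3, l++

l=2, r=9, best |Δ|=1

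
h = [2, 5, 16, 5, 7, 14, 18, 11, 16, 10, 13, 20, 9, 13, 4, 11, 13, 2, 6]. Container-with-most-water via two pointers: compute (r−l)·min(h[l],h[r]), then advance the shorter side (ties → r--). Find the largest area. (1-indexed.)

l=1 r=19: min(2,6)*18=36 best=36 *, l++
l=2 r=19: min(5,6)*17=85 best=85 *, l++
l=3 r=19: min(16,6)*16=96 best=96 *, r--
l=3 r=18: min(16,2)*15=30 best=96, r--
l=3 r=17: min(16,13)*14=182 best=182 *, r--
l=3 r=16: min(16,11)*13=143 best=182, r--
l=3 r=15: min(16,4)*12=48 best=182, r--
l=3 r=14: min(16,13)*11=143 best=182, r--
l=3 r=13: min(16,9)*10=90 best=182, r--
l=3 r=12: min(16,20)*9=144 best=182, l++
l=4 r=12: min(5,20)*8=40 best=182, l++
l=5 r=12: min(7,20)*7=49 best=182, l++
l=6 r=12: min(14,20)*6=84 best=182, l++
l=7 r=12: min(18,20)*5=90 best=182, l++
l=8 r=12: min(11,20)*4=44 best=182, l++
l=9 r=12: min(16,20)*3=48 best=182, l++
l=10 r=12: min(10,20)*2=20 best=182, l++
l=11 r=12: min(13,20)*1=13 best=182, l++

max area = 182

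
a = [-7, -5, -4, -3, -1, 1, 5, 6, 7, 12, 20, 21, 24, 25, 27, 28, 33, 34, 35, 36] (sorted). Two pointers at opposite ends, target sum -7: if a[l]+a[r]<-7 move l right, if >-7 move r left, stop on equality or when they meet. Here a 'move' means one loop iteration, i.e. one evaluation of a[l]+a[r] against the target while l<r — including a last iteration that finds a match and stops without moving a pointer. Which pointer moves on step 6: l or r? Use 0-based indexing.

r

l=0 r=19: -7+36=29 >-7, r--
l=0 r=18: -7+35=28 >-7, r--
l=0 r=17: -7+34=27 >-7, r--
l=0 r=16: -7+33=26 >-7, r--
l=0 r=15: -7+28=21 >-7, r--
l=0 r=14: -7+27=20 >-7, r--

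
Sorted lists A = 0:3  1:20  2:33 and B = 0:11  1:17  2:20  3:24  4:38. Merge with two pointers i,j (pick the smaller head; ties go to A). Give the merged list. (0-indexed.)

[3, 11, 17, 20, 20, 24, 33, 38]

[i=0,j=0] A[i]=3<=B[j]=11 take 3 → i++
[i=1,j=0] A[i]=20>B[j]=11 take 11 → j++
[i=1,j=1] A[i]=20>B[j]=17 take 17 → j++
[i=1,j=2] A[i]=20<=B[j]=20 take 20 → i++
[i=2,j=2] A[i]=33>B[j]=20 take 20 → j++
[i=2,j=3] A[i]=33>B[j]=24 take 24 → j++
[i=2,j=4] A[i]=33<=B[j]=38 take 33 → i++
[i=3,j=4] A done, take B[j]=38 → j++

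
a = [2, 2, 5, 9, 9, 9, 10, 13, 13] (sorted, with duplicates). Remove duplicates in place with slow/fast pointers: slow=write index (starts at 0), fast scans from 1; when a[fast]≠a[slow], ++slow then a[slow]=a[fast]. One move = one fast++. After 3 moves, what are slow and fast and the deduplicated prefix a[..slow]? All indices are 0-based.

slow=0 fast=1: a[fast]=2=a[slow] dup, fast++
slow=0 fast=2: a[fast]=5≠a[slow]=2 write a[1]=5, slow++,fast++
slow=1 fast=3: a[fast]=9≠a[slow]=5 write a[2]=9, slow++,fast++

slow=2, fast=4, prefix=[2, 5, 9]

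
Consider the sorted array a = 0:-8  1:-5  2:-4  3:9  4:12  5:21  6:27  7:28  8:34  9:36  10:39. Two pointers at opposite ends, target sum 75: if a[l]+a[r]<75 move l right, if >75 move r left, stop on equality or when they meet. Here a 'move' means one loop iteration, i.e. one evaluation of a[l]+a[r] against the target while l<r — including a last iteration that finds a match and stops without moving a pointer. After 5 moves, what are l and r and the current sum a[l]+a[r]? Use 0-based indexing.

l=0 r=10: -8+39=31 <75, l++
l=1 r=10: -5+39=34 <75, l++
l=2 r=10: -4+39=35 <75, l++
l=3 r=10: 9+39=48 <75, l++
l=4 r=10: 12+39=51 <75, l++

l=5, r=10, sum=60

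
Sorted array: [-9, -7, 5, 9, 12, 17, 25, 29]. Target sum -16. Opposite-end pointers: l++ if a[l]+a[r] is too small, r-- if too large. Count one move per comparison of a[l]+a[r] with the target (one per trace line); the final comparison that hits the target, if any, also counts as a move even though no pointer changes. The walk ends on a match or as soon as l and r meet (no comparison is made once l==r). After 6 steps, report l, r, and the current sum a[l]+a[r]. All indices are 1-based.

l=1, r=2, sum=-16

l=1 r=8: -9+29=20 >-16, r--
l=1 r=7: -9+25=16 >-16, r--
l=1 r=6: -9+17=8 >-16, r--
l=1 r=5: -9+12=3 >-16, r--
l=1 r=4: -9+9=0 >-16, r--
l=1 r=3: -9+5=-4 >-16, r--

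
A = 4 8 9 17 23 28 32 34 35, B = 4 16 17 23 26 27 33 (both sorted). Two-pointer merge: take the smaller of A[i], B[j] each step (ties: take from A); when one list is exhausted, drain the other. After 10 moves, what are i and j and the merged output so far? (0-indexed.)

[i=0,j=0] A[i]=4<=B[j]=4 take 4 → i++
[i=1,j=0] A[i]=8>B[j]=4 take 4 → j++
[i=1,j=1] A[i]=8<=B[j]=16 take 8 → i++
[i=2,j=1] A[i]=9<=B[j]=16 take 9 → i++
[i=3,j=1] A[i]=17>B[j]=16 take 16 → j++
[i=3,j=2] A[i]=17<=B[j]=17 take 17 → i++
[i=4,j=2] A[i]=23>B[j]=17 take 17 → j++
[i=4,j=3] A[i]=23<=B[j]=23 take 23 → i++
[i=5,j=3] A[i]=28>B[j]=23 take 23 → j++
[i=5,j=4] A[i]=28>B[j]=26 take 26 → j++

i=5, j=5, merged so far=[4, 4, 8, 9, 16, 17, 17, 23, 23, 26]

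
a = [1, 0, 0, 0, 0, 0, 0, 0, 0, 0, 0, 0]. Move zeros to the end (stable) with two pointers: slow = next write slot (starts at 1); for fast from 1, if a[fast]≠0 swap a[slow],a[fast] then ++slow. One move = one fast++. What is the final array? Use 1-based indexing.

[1, 0, 0, 0, 0, 0, 0, 0, 0, 0, 0, 0]

(s=1,f=1) a[fast]=1≠0 swap→a[1]=1 → slow++,fast++
(s=2,f=2) a[fast]=0 → fast++
(s=2,f=3) a[fast]=0 → fast++
(s=2,f=4) a[fast]=0 → fast++
(s=2,f=5) a[fast]=0 → fast++
(s=2,f=6) a[fast]=0 → fast++
(s=2,f=7) a[fast]=0 → fast++
(s=2,f=8) a[fast]=0 → fast++
(s=2,f=9) a[fast]=0 → fast++
(s=2,f=10) a[fast]=0 → fast++
(s=2,f=11) a[fast]=0 → fast++
(s=2,f=12) a[fast]=0 → fast++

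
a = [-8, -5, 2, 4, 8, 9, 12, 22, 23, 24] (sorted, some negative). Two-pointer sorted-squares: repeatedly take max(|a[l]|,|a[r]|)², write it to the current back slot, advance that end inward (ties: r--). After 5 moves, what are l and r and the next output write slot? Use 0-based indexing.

[0,9] |-8|<=|24| out[9]=576 → r--
[0,8] |-8|<=|23| out[8]=529 → r--
[0,7] |-8|<=|22| out[7]=484 → r--
[0,6] |-8|<=|12| out[6]=144 → r--
[0,5] |-8|<=|9| out[5]=81 → r--

l=0, r=4, next write slot=4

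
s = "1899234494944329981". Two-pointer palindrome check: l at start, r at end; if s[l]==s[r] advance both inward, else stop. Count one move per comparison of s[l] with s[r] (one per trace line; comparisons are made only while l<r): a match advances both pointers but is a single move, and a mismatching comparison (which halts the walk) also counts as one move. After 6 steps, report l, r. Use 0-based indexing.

l=6, r=12

[0,18] '1'=='1' → l++,r--
[1,17] '8'=='8' → l++,r--
[2,16] '9'=='9' → l++,r--
[3,15] '9'=='9' → l++,r--
[4,14] '2'=='2' → l++,r--
[5,13] '3'=='3' → l++,r--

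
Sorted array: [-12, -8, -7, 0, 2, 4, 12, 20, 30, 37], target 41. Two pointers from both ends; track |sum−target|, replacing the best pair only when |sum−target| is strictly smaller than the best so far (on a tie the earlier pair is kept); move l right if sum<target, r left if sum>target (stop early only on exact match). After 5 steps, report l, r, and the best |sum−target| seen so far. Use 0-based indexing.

l=0 r=9: -12+37=25 d=16 *, l++
l=1 r=9: -8+37=29 d=12 *, l++
l=2 r=9: -7+37=30 d=11 *, l++
l=3 r=9: 0+37=37 d=4 *, l++
l=4 r=9: 2+37=39 d=2 *, l++

l=5, r=9, best |Δ|=2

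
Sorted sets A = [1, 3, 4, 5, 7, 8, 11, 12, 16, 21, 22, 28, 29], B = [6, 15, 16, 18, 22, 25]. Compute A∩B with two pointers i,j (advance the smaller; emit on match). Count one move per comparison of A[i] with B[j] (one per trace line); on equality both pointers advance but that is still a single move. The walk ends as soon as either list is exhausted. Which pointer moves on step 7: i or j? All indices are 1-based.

i

[i=1,j=1] 1<6 → i++
[i=2,j=1] 3<6 → i++
[i=3,j=1] 4<6 → i++
[i=4,j=1] 5<6 → i++
[i=5,j=1] 7>6 → j++
[i=5,j=2] 7<15 → i++
[i=6,j=2] 8<15 → i++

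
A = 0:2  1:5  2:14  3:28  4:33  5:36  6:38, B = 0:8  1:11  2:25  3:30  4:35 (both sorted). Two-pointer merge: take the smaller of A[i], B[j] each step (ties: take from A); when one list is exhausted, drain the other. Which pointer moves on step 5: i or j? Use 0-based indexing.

[i=0,j=0] A[i]=2<=B[j]=8 take 2 → i++
[i=1,j=0] A[i]=5<=B[j]=8 take 5 → i++
[i=2,j=0] A[i]=14>B[j]=8 take 8 → j++
[i=2,j=1] A[i]=14>B[j]=11 take 11 → j++
[i=2,j=2] A[i]=14<=B[j]=25 take 14 → i++

i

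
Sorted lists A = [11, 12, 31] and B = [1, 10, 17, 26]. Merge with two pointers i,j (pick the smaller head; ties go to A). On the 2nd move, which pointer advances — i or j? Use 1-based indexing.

i=1 j=1: A[i]=11>B[j]=1 take 1, j++
i=1 j=2: A[i]=11>B[j]=10 take 10, j++

j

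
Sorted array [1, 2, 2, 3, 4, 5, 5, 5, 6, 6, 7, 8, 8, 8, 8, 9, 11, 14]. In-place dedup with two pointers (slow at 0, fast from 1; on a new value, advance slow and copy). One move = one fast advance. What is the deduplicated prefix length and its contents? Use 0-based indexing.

(s=0,f=1) a[fast]=2≠a[slow]=1 write a[1]=2 → slow++,fast++
(s=1,f=2) a[fast]=2=a[slow] dup → fast++
(s=1,f=3) a[fast]=3≠a[slow]=2 write a[2]=3 → slow++,fast++
(s=2,f=4) a[fast]=4≠a[slow]=3 write a[3]=4 → slow++,fast++
(s=3,f=5) a[fast]=5≠a[slow]=4 write a[4]=5 → slow++,fast++
(s=4,f=6) a[fast]=5=a[slow] dup → fast++
(s=4,f=7) a[fast]=5=a[slow] dup → fast++
(s=4,f=8) a[fast]=6≠a[slow]=5 write a[5]=6 → slow++,fast++
(s=5,f=9) a[fast]=6=a[slow] dup → fast++
(s=5,f=10) a[fast]=7≠a[slow]=6 write a[6]=7 → slow++,fast++
(s=6,f=11) a[fast]=8≠a[slow]=7 write a[7]=8 → slow++,fast++
(s=7,f=12) a[fast]=8=a[slow] dup → fast++
(s=7,f=13) a[fast]=8=a[slow] dup → fast++
(s=7,f=14) a[fast]=8=a[slow] dup → fast++
(s=7,f=15) a[fast]=9≠a[slow]=8 write a[8]=9 → slow++,fast++
(s=8,f=16) a[fast]=11≠a[slow]=9 write a[9]=11 → slow++,fast++
(s=9,f=17) a[fast]=14≠a[slow]=11 write a[10]=14 → slow++,fast++

length 11; prefix = [1, 2, 3, 4, 5, 6, 7, 8, 9, 11, 14]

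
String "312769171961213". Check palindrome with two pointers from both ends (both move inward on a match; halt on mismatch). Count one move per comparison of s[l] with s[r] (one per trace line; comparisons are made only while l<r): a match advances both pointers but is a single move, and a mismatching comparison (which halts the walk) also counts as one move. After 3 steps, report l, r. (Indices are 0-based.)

l=3, r=11

l=0 r=14: '3'=='3', l++,r--
l=1 r=13: '1'=='1', l++,r--
l=2 r=12: '2'=='2', l++,r--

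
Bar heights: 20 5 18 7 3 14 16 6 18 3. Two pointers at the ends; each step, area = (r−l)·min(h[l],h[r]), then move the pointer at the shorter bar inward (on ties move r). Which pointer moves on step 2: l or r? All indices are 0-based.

l=0 r=9: min(20,3)*9=27 best=27 *, r--
l=0 r=8: min(20,18)*8=144 best=144 *, r--

r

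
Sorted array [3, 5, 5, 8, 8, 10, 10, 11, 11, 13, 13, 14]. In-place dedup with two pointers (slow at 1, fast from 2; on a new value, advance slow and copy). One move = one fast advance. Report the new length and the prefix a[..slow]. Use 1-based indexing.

length 7; prefix = [3, 5, 8, 10, 11, 13, 14]

(s=1,f=2) a[fast]=5≠a[slow]=3 write a[2]=5 → slow++,fast++
(s=2,f=3) a[fast]=5=a[slow] dup → fast++
(s=2,f=4) a[fast]=8≠a[slow]=5 write a[3]=8 → slow++,fast++
(s=3,f=5) a[fast]=8=a[slow] dup → fast++
(s=3,f=6) a[fast]=10≠a[slow]=8 write a[4]=10 → slow++,fast++
(s=4,f=7) a[fast]=10=a[slow] dup → fast++
(s=4,f=8) a[fast]=11≠a[slow]=10 write a[5]=11 → slow++,fast++
(s=5,f=9) a[fast]=11=a[slow] dup → fast++
(s=5,f=10) a[fast]=13≠a[slow]=11 write a[6]=13 → slow++,fast++
(s=6,f=11) a[fast]=13=a[slow] dup → fast++
(s=6,f=12) a[fast]=14≠a[slow]=13 write a[7]=14 → slow++,fast++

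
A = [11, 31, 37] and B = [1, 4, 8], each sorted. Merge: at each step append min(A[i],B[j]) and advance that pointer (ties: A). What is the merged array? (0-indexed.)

[i=0,j=0] A[i]=11>B[j]=1 take 1 → j++
[i=0,j=1] A[i]=11>B[j]=4 take 4 → j++
[i=0,j=2] A[i]=11>B[j]=8 take 8 → j++
[i=0,j=3] B done, take A[i]=11 → i++
[i=1,j=3] B done, take A[i]=31 → i++
[i=2,j=3] B done, take A[i]=37 → i++

[1, 4, 8, 11, 31, 37]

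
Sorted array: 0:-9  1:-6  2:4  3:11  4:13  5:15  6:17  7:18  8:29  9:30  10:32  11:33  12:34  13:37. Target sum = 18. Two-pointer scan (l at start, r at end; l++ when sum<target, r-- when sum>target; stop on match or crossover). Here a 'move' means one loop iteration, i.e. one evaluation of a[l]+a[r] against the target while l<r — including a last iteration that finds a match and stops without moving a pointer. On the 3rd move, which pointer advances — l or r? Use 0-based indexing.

l=0 r=13: -9+37=28 >18, r--
l=0 r=12: -9+34=25 >18, r--
l=0 r=11: -9+33=24 >18, r--

r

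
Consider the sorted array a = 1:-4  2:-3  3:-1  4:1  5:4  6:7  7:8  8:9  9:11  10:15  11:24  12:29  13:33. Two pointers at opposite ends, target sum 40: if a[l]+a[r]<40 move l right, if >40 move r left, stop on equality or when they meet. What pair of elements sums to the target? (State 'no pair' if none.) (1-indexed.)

(7, 33)

[1,13] -4+33=29 <40 → l++
[2,13] -3+33=30 <40 → l++
[3,13] -1+33=32 <40 → l++
[4,13] 1+33=34 <40 → l++
[5,13] 4+33=37 <40 → l++
[6,13] 7+33=40 → found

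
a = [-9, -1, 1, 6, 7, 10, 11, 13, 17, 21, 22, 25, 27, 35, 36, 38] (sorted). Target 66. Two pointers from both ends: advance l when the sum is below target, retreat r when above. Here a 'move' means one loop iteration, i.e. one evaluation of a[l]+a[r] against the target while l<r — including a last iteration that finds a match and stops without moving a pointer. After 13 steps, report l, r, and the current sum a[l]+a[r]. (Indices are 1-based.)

[1,16] -9+38=29 <66 → l++
[2,16] -1+38=37 <66 → l++
[3,16] 1+38=39 <66 → l++
[4,16] 6+38=44 <66 → l++
[5,16] 7+38=45 <66 → l++
[6,16] 10+38=48 <66 → l++
[7,16] 11+38=49 <66 → l++
[8,16] 13+38=51 <66 → l++
[9,16] 17+38=55 <66 → l++
[10,16] 21+38=59 <66 → l++
[11,16] 22+38=60 <66 → l++
[12,16] 25+38=63 <66 → l++
[13,16] 27+38=65 <66 → l++

l=14, r=16, sum=73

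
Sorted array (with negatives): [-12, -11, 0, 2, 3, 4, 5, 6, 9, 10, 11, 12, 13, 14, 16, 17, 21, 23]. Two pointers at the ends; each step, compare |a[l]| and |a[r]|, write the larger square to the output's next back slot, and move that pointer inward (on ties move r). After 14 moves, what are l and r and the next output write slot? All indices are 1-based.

l=3, r=6, next write slot=4

l=1 r=18: |-12|<=|23| out[18]=529, r--
l=1 r=17: |-12|<=|21| out[17]=441, r--
l=1 r=16: |-12|<=|17| out[16]=289, r--
l=1 r=15: |-12|<=|16| out[15]=256, r--
l=1 r=14: |-12|<=|14| out[14]=196, r--
l=1 r=13: |-12|<=|13| out[13]=169, r--
l=1 r=12: |-12|<=|12| out[12]=144, r--
l=1 r=11: |-12|>|11| out[11]=144, l++
l=2 r=11: |-11|<=|11| out[10]=121, r--
l=2 r=10: |-11|>|10| out[9]=121, l++
l=3 r=10: |0|<=|10| out[8]=100, r--
l=3 r=9: |0|<=|9| out[7]=81, r--
l=3 r=8: |0|<=|6| out[6]=36, r--
l=3 r=7: |0|<=|5| out[5]=25, r--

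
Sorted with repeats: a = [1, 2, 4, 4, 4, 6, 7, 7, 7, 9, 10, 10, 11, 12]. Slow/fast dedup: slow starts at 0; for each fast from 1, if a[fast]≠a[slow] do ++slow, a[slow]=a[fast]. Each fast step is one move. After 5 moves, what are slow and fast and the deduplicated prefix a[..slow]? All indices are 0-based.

slow=0 fast=1: a[fast]=2≠a[slow]=1 write a[1]=2, slow++,fast++
slow=1 fast=2: a[fast]=4≠a[slow]=2 write a[2]=4, slow++,fast++
slow=2 fast=3: a[fast]=4=a[slow] dup, fast++
slow=2 fast=4: a[fast]=4=a[slow] dup, fast++
slow=2 fast=5: a[fast]=6≠a[slow]=4 write a[3]=6, slow++,fast++

slow=3, fast=6, prefix=[1, 2, 4, 6]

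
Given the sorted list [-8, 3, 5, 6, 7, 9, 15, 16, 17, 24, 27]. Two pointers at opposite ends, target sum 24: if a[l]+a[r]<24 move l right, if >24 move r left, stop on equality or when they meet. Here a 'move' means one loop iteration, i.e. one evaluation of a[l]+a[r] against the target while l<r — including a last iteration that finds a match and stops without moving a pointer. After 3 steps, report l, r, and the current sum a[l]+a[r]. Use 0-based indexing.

[0,10] -8+27=19 <24 → l++
[1,10] 3+27=30 >24 → r--
[1,9] 3+24=27 >24 → r--

l=1, r=8, sum=20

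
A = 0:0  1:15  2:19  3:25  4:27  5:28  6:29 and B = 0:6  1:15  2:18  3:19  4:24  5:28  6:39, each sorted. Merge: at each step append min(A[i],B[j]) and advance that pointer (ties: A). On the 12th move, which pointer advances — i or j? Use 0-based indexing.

j

i=0 j=0: A[i]=0<=B[j]=6 take 0, i++
i=1 j=0: A[i]=15>B[j]=6 take 6, j++
i=1 j=1: A[i]=15<=B[j]=15 take 15, i++
i=2 j=1: A[i]=19>B[j]=15 take 15, j++
i=2 j=2: A[i]=19>B[j]=18 take 18, j++
i=2 j=3: A[i]=19<=B[j]=19 take 19, i++
i=3 j=3: A[i]=25>B[j]=19 take 19, j++
i=3 j=4: A[i]=25>B[j]=24 take 24, j++
i=3 j=5: A[i]=25<=B[j]=28 take 25, i++
i=4 j=5: A[i]=27<=B[j]=28 take 27, i++
i=5 j=5: A[i]=28<=B[j]=28 take 28, i++
i=6 j=5: A[i]=29>B[j]=28 take 28, j++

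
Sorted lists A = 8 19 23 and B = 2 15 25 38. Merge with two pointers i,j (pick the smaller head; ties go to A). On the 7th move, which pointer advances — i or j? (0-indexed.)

i=0 j=0: A[i]=8>B[j]=2 take 2, j++
i=0 j=1: A[i]=8<=B[j]=15 take 8, i++
i=1 j=1: A[i]=19>B[j]=15 take 15, j++
i=1 j=2: A[i]=19<=B[j]=25 take 19, i++
i=2 j=2: A[i]=23<=B[j]=25 take 23, i++
i=3 j=2: A done, take B[j]=25, j++
i=3 j=3: A done, take B[j]=38, j++

j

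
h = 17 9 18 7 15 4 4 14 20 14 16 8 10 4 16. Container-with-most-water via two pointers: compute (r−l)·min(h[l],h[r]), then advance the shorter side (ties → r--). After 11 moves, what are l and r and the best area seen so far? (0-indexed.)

l=0 r=14: min(17,16)*14=224 best=224 *, r--
l=0 r=13: min(17,4)*13=52 best=224, r--
l=0 r=12: min(17,10)*12=120 best=224, r--
l=0 r=11: min(17,8)*11=88 best=224, r--
l=0 r=10: min(17,16)*10=160 best=224, r--
l=0 r=9: min(17,14)*9=126 best=224, r--
l=0 r=8: min(17,20)*8=136 best=224, l++
l=1 r=8: min(9,20)*7=63 best=224, l++
l=2 r=8: min(18,20)*6=108 best=224, l++
l=3 r=8: min(7,20)*5=35 best=224, l++
l=4 r=8: min(15,20)*4=60 best=224, l++

l=5, r=8, best area=224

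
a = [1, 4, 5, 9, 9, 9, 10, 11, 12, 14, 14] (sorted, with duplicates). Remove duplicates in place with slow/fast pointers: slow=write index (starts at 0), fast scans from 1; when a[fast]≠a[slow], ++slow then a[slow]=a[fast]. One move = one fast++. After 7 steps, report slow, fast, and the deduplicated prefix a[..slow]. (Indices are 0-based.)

slow=5, fast=8, prefix=[1, 4, 5, 9, 10, 11]

(s=0,f=1) a[fast]=4≠a[slow]=1 write a[1]=4 → slow++,fast++
(s=1,f=2) a[fast]=5≠a[slow]=4 write a[2]=5 → slow++,fast++
(s=2,f=3) a[fast]=9≠a[slow]=5 write a[3]=9 → slow++,fast++
(s=3,f=4) a[fast]=9=a[slow] dup → fast++
(s=3,f=5) a[fast]=9=a[slow] dup → fast++
(s=3,f=6) a[fast]=10≠a[slow]=9 write a[4]=10 → slow++,fast++
(s=4,f=7) a[fast]=11≠a[slow]=10 write a[5]=11 → slow++,fast++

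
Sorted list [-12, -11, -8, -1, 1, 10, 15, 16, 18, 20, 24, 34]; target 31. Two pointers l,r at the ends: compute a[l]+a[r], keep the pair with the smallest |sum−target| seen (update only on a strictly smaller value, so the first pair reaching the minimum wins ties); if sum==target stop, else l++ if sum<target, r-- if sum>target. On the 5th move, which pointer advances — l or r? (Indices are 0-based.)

l

l=0 r=11: -12+34=22 d=9 *, l++
l=1 r=11: -11+34=23 d=8 *, l++
l=2 r=11: -8+34=26 d=5 *, l++
l=3 r=11: -1+34=33 d=2 *, r--
l=3 r=10: -1+24=23 d=8, l++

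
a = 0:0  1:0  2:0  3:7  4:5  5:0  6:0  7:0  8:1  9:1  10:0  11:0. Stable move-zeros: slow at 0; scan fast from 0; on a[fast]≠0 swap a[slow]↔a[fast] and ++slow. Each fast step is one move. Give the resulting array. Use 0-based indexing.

(s=0,f=0) a[fast]=0 → fast++
(s=0,f=1) a[fast]=0 → fast++
(s=0,f=2) a[fast]=0 → fast++
(s=0,f=3) a[fast]=7≠0 swap→a[0]=7 → slow++,fast++
(s=1,f=4) a[fast]=5≠0 swap→a[1]=5 → slow++,fast++
(s=2,f=5) a[fast]=0 → fast++
(s=2,f=6) a[fast]=0 → fast++
(s=2,f=7) a[fast]=0 → fast++
(s=2,f=8) a[fast]=1≠0 swap→a[2]=1 → slow++,fast++
(s=3,f=9) a[fast]=1≠0 swap→a[3]=1 → slow++,fast++
(s=4,f=10) a[fast]=0 → fast++
(s=4,f=11) a[fast]=0 → fast++

[7, 5, 1, 1, 0, 0, 0, 0, 0, 0, 0, 0]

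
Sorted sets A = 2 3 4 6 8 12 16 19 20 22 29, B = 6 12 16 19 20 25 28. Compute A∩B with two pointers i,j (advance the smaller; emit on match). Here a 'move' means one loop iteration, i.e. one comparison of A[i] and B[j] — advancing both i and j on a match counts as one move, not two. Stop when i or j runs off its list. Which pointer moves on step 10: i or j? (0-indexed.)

i

i=0 j=0: 2<6, i++
i=1 j=0: 3<6, i++
i=2 j=0: 4<6, i++
i=3 j=0: 6==6 emit, i++,j++
i=4 j=1: 8<12, i++
i=5 j=1: 12==12 emit, i++,j++
i=6 j=2: 16==16 emit, i++,j++
i=7 j=3: 19==19 emit, i++,j++
i=8 j=4: 20==20 emit, i++,j++
i=9 j=5: 22<25, i++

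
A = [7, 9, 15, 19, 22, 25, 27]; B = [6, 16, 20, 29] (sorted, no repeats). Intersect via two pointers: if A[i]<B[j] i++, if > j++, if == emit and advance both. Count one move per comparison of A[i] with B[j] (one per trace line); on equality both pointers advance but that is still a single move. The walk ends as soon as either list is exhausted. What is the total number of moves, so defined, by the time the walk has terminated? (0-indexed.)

10 moves

[i=0,j=0] 7>6 → j++
[i=0,j=1] 7<16 → i++
[i=1,j=1] 9<16 → i++
[i=2,j=1] 15<16 → i++
[i=3,j=1] 19>16 → j++
[i=3,j=2] 19<20 → i++
[i=4,j=2] 22>20 → j++
[i=4,j=3] 22<29 → i++
[i=5,j=3] 25<29 → i++
[i=6,j=3] 27<29 → i++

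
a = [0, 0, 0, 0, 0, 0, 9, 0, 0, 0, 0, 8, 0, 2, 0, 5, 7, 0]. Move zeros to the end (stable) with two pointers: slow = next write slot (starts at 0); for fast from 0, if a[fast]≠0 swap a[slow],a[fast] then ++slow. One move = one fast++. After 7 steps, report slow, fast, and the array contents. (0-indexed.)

slow=1, fast=7, a=[9, 0, 0, 0, 0, 0, 0, 0, 0, 0, 0, 8, 0, 2, 0, 5, 7, 0]

(s=0,f=0) a[fast]=0 → fast++
(s=0,f=1) a[fast]=0 → fast++
(s=0,f=2) a[fast]=0 → fast++
(s=0,f=3) a[fast]=0 → fast++
(s=0,f=4) a[fast]=0 → fast++
(s=0,f=5) a[fast]=0 → fast++
(s=0,f=6) a[fast]=9≠0 swap→a[0]=9 → slow++,fast++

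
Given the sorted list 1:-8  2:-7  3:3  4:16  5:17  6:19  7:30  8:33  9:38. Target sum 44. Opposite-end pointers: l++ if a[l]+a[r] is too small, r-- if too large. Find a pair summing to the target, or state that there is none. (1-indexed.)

no pair

[1,9] -8+38=30 <44 → l++
[2,9] -7+38=31 <44 → l++
[3,9] 3+38=41 <44 → l++
[4,9] 16+38=54 >44 → r--
[4,8] 16+33=49 >44 → r--
[4,7] 16+30=46 >44 → r--
[4,6] 16+19=35 <44 → l++
[5,6] 17+19=36 <44 → l++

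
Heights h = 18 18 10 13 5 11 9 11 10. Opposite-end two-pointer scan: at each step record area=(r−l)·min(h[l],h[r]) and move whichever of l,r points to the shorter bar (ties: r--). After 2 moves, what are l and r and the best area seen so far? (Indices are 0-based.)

[0,8] min(18,10)*8=80 best=80 * → r--
[0,7] min(18,11)*7=77 best=80 → r--

l=0, r=6, best area=80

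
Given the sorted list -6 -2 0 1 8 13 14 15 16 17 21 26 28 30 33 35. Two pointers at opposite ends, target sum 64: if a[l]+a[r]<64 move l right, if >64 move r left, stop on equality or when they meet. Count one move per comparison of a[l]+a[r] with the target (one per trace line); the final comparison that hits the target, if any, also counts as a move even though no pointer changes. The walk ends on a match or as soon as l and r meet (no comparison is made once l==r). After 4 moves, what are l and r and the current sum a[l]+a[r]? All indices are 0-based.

l=0 r=15: -6+35=29 <64, l++
l=1 r=15: -2+35=33 <64, l++
l=2 r=15: 0+35=35 <64, l++
l=3 r=15: 1+35=36 <64, l++

l=4, r=15, sum=43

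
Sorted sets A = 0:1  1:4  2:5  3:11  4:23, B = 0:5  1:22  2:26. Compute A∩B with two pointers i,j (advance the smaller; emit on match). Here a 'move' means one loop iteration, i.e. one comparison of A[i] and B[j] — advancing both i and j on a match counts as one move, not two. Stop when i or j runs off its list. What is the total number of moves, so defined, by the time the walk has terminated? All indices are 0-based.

[i=0,j=0] 1<5 → i++
[i=1,j=0] 4<5 → i++
[i=2,j=0] 5==5 emit → i++,j++
[i=3,j=1] 11<22 → i++
[i=4,j=1] 23>22 → j++
[i=4,j=2] 23<26 → i++

6 moves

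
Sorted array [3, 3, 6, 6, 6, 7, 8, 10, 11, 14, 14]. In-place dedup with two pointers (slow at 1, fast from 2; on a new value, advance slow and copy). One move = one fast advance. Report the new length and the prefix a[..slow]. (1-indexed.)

(s=1,f=2) a[fast]=3=a[slow] dup → fast++
(s=1,f=3) a[fast]=6≠a[slow]=3 write a[2]=6 → slow++,fast++
(s=2,f=4) a[fast]=6=a[slow] dup → fast++
(s=2,f=5) a[fast]=6=a[slow] dup → fast++
(s=2,f=6) a[fast]=7≠a[slow]=6 write a[3]=7 → slow++,fast++
(s=3,f=7) a[fast]=8≠a[slow]=7 write a[4]=8 → slow++,fast++
(s=4,f=8) a[fast]=10≠a[slow]=8 write a[5]=10 → slow++,fast++
(s=5,f=9) a[fast]=11≠a[slow]=10 write a[6]=11 → slow++,fast++
(s=6,f=10) a[fast]=14≠a[slow]=11 write a[7]=14 → slow++,fast++
(s=7,f=11) a[fast]=14=a[slow] dup → fast++

length 7; prefix = [3, 6, 7, 8, 10, 11, 14]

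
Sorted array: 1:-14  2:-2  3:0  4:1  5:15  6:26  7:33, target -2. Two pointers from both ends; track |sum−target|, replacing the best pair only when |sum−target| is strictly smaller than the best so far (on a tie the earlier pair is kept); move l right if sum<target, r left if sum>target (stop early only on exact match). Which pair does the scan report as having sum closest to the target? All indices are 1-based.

[1,7] -14+33=19 d=21 * → r--
[1,6] -14+26=12 d=14 * → r--
[1,5] -14+15=1 d=3 * → r--
[1,4] -14+1=-13 d=11 → l++
[2,4] -2+1=-1 d=1 * → r--
[2,3] -2+0=-2 d=0 * → stop

pair (-2, 0) with sum -2 (|Δ|=0)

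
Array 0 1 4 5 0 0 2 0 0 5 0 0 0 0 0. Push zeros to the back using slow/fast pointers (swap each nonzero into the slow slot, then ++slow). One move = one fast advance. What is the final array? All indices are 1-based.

[1, 4, 5, 2, 5, 0, 0, 0, 0, 0, 0, 0, 0, 0, 0]

slow=1 fast=1: a[fast]=0, fast++
slow=1 fast=2: a[fast]=1≠0 swap→a[1]=1, slow++,fast++
slow=2 fast=3: a[fast]=4≠0 swap→a[2]=4, slow++,fast++
slow=3 fast=4: a[fast]=5≠0 swap→a[3]=5, slow++,fast++
slow=4 fast=5: a[fast]=0, fast++
slow=4 fast=6: a[fast]=0, fast++
slow=4 fast=7: a[fast]=2≠0 swap→a[4]=2, slow++,fast++
slow=5 fast=8: a[fast]=0, fast++
slow=5 fast=9: a[fast]=0, fast++
slow=5 fast=10: a[fast]=5≠0 swap→a[5]=5, slow++,fast++
slow=6 fast=11: a[fast]=0, fast++
slow=6 fast=12: a[fast]=0, fast++
slow=6 fast=13: a[fast]=0, fast++
slow=6 fast=14: a[fast]=0, fast++
slow=6 fast=15: a[fast]=0, fast++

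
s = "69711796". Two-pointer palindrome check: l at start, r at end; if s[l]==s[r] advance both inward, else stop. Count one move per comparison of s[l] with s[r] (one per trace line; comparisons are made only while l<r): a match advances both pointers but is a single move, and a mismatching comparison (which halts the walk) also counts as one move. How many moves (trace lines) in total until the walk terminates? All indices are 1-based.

[1,8] '6'=='6' → l++,r--
[2,7] '9'=='9' → l++,r--
[3,6] '7'=='7' → l++,r--
[4,5] '1'=='1' → l++,r--

4 moves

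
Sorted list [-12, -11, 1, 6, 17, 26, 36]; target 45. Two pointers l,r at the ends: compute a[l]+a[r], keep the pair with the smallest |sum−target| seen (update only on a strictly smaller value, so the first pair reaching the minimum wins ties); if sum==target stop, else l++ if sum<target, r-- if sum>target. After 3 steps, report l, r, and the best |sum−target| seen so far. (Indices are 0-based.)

[0,6] -12+36=24 d=21 * → l++
[1,6] -11+36=25 d=20 * → l++
[2,6] 1+36=37 d=8 * → l++

l=3, r=6, best |Δ|=8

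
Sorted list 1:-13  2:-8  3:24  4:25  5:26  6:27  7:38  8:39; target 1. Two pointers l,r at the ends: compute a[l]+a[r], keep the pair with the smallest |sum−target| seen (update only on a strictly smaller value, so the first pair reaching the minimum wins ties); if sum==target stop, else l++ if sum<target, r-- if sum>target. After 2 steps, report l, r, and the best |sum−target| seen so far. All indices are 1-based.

l=1 r=8: -13+39=26 d=25 *, r--
l=1 r=7: -13+38=25 d=24 *, r--

l=1, r=6, best |Δ|=24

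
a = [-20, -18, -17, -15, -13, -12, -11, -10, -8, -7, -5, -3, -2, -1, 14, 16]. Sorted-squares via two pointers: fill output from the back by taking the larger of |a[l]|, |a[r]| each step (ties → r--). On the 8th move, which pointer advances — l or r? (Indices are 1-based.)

[1,16] |-20|>|16| out[16]=400 → l++
[2,16] |-18|>|16| out[15]=324 → l++
[3,16] |-17|>|16| out[14]=289 → l++
[4,16] |-15|<=|16| out[13]=256 → r--
[4,15] |-15|>|14| out[12]=225 → l++
[5,15] |-13|<=|14| out[11]=196 → r--
[5,14] |-13|>|-1| out[10]=169 → l++
[6,14] |-12|>|-1| out[9]=144 → l++

l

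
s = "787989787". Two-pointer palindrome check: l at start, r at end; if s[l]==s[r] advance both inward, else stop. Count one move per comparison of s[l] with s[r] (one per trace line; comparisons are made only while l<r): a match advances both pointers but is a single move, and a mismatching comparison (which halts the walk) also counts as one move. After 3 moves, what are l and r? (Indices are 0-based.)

[0,8] '7'=='7' → l++,r--
[1,7] '8'=='8' → l++,r--
[2,6] '7'=='7' → l++,r--

l=3, r=5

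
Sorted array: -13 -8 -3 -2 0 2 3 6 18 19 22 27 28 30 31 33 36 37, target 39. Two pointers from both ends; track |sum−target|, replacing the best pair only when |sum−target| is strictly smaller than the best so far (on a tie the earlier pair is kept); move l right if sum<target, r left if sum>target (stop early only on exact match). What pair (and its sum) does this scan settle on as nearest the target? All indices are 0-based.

l=0 r=17: -13+37=24 d=15 *, l++
l=1 r=17: -8+37=29 d=10 *, l++
l=2 r=17: -3+37=34 d=5 *, l++
l=3 r=17: -2+37=35 d=4 *, l++
l=4 r=17: 0+37=37 d=2 *, l++
l=5 r=17: 2+37=39 d=0 *, stop

pair (2, 37) with sum 39 (|Δ|=0)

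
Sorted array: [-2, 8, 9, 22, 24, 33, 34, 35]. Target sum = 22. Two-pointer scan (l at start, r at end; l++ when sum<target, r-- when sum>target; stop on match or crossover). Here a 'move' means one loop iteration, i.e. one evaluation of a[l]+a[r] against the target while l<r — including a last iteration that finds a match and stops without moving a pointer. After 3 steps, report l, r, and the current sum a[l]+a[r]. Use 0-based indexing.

l=0, r=4, sum=22

l=0 r=7: -2+35=33 >22, r--
l=0 r=6: -2+34=32 >22, r--
l=0 r=5: -2+33=31 >22, r--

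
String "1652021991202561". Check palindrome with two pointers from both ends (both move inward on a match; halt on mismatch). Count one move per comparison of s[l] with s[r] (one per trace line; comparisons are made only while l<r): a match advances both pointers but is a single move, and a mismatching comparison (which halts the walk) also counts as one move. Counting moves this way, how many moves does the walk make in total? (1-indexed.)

[1,16] '1'=='1' → l++,r--
[2,15] '6'=='6' → l++,r--
[3,14] '5'=='5' → l++,r--
[4,13] '2'=='2' → l++,r--
[5,12] '0'=='0' → l++,r--
[6,11] '2'=='2' → l++,r--
[7,10] '1'=='1' → l++,r--
[8,9] '9'=='9' → l++,r--

8 moves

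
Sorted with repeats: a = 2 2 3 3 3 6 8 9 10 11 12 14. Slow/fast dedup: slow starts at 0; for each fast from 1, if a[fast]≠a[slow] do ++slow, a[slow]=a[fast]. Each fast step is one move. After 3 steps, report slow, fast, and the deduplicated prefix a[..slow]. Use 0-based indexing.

slow=1, fast=4, prefix=[2, 3]

(s=0,f=1) a[fast]=2=a[slow] dup → fast++
(s=0,f=2) a[fast]=3≠a[slow]=2 write a[1]=3 → slow++,fast++
(s=1,f=3) a[fast]=3=a[slow] dup → fast++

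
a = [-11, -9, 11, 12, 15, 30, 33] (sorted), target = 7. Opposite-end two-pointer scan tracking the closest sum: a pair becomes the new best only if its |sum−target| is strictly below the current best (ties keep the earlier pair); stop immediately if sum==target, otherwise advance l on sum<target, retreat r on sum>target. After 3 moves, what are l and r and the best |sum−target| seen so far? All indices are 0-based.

l=1, r=4, best |Δ|=3

l=0 r=6: -11+33=22 d=15 *, r--
l=0 r=5: -11+30=19 d=12 *, r--
l=0 r=4: -11+15=4 d=3 *, l++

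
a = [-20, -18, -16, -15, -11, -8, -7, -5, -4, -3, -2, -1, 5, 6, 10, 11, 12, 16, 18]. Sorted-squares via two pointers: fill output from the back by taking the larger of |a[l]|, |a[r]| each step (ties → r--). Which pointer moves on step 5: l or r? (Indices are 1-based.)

[1,19] |-20|>|18| out[19]=400 → l++
[2,19] |-18|<=|18| out[18]=324 → r--
[2,18] |-18|>|16| out[17]=324 → l++
[3,18] |-16|<=|16| out[16]=256 → r--
[3,17] |-16|>|12| out[15]=256 → l++

l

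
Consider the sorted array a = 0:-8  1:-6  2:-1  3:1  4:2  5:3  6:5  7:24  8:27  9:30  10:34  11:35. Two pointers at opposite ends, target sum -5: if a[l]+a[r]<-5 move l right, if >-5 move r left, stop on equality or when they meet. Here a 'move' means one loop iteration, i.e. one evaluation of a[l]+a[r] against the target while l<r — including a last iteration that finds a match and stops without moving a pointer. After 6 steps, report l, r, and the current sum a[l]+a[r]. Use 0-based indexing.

l=0 r=11: -8+35=27 >-5, r--
l=0 r=10: -8+34=26 >-5, r--
l=0 r=9: -8+30=22 >-5, r--
l=0 r=8: -8+27=19 >-5, r--
l=0 r=7: -8+24=16 >-5, r--
l=0 r=6: -8+5=-3 >-5, r--

l=0, r=5, sum=-5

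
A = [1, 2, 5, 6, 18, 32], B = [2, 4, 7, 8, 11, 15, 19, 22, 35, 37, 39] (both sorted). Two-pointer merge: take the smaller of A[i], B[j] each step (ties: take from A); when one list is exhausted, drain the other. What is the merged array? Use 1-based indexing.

i=1 j=1: A[i]=1<=B[j]=2 take 1, i++
i=2 j=1: A[i]=2<=B[j]=2 take 2, i++
i=3 j=1: A[i]=5>B[j]=2 take 2, j++
i=3 j=2: A[i]=5>B[j]=4 take 4, j++
i=3 j=3: A[i]=5<=B[j]=7 take 5, i++
i=4 j=3: A[i]=6<=B[j]=7 take 6, i++
i=5 j=3: A[i]=18>B[j]=7 take 7, j++
i=5 j=4: A[i]=18>B[j]=8 take 8, j++
i=5 j=5: A[i]=18>B[j]=11 take 11, j++
i=5 j=6: A[i]=18>B[j]=15 take 15, j++
i=5 j=7: A[i]=18<=B[j]=19 take 18, i++
i=6 j=7: A[i]=32>B[j]=19 take 19, j++
i=6 j=8: A[i]=32>B[j]=22 take 22, j++
i=6 j=9: A[i]=32<=B[j]=35 take 32, i++
i=7 j=9: A done, take B[j]=35, j++
i=7 j=10: A done, take B[j]=37, j++
i=7 j=11: A done, take B[j]=39, j++

[1, 2, 2, 4, 5, 6, 7, 8, 11, 15, 18, 19, 22, 32, 35, 37, 39]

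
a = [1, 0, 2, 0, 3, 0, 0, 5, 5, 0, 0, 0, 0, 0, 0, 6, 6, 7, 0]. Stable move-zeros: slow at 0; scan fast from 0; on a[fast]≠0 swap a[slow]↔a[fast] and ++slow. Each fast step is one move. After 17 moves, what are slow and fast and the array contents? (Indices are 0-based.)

(s=0,f=0) a[fast]=1≠0 swap→a[0]=1 → slow++,fast++
(s=1,f=1) a[fast]=0 → fast++
(s=1,f=2) a[fast]=2≠0 swap→a[1]=2 → slow++,fast++
(s=2,f=3) a[fast]=0 → fast++
(s=2,f=4) a[fast]=3≠0 swap→a[2]=3 → slow++,fast++
(s=3,f=5) a[fast]=0 → fast++
(s=3,f=6) a[fast]=0 → fast++
(s=3,f=7) a[fast]=5≠0 swap→a[3]=5 → slow++,fast++
(s=4,f=8) a[fast]=5≠0 swap→a[4]=5 → slow++,fast++
(s=5,f=9) a[fast]=0 → fast++
(s=5,f=10) a[fast]=0 → fast++
(s=5,f=11) a[fast]=0 → fast++
(s=5,f=12) a[fast]=0 → fast++
(s=5,f=13) a[fast]=0 → fast++
(s=5,f=14) a[fast]=0 → fast++
(s=5,f=15) a[fast]=6≠0 swap→a[5]=6 → slow++,fast++
(s=6,f=16) a[fast]=6≠0 swap→a[6]=6 → slow++,fast++

slow=7, fast=17, a=[1, 2, 3, 5, 5, 6, 6, 0, 0, 0, 0, 0, 0, 0, 0, 0, 0, 7, 0]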